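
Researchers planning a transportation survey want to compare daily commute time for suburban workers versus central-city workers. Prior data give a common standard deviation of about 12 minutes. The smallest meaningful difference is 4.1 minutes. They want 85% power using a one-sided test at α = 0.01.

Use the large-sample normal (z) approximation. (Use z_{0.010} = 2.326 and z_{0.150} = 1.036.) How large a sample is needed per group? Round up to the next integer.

n = 194 per group

n = (z_α + z_β)² · (σ₁² + σ₂²) / δ²
  = (2.326 + 1.036)² · (2·12² = 288) / 4.1²
  = 11.3030 · 288 / 16.81
  = 193.65
Round up → n = 194 per group.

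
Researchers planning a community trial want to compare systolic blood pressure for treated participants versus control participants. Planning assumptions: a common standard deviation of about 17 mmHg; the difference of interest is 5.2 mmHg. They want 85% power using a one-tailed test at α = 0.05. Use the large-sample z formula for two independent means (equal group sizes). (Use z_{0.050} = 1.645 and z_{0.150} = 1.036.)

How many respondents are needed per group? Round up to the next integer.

n = 154 per group

n = (z_α + z_β)² · (σ₁² + σ₂²) / δ²
  = (1.645 + 1.036)² · (2·17² = 578) / 5.2²
  = 7.1878 · 578 / 27.04
  = 153.64
Round up → n = 154 per group.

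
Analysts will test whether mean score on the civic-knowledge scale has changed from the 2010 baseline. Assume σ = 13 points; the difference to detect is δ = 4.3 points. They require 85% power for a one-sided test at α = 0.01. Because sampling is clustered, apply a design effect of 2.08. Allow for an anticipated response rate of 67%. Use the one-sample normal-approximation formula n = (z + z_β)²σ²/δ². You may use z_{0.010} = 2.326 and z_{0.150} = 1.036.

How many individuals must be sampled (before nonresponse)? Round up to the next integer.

n = (z_α + z_β)² · σ² / δ²
  = (2.326 + 1.036)² · 13² / 4.3²
  = 11.3030 · 169 / 18.49
  = 103.31
Design effect: 2.08 × 103.31 = 214.89.
Adjust for 67% response: 214.89 / 0.67 = 320.73.
Round up → n = 321.

n = 321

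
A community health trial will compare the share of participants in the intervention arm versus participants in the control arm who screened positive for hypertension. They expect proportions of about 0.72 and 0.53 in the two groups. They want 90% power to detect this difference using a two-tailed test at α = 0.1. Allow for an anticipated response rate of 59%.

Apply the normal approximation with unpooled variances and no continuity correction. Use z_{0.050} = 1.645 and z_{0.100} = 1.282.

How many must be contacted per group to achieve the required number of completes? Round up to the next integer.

n = (z_{α/2} + z_β)² · [p₁(1−p₁) + p₂(1−p₂)] / (p₁ − p₂)²
  = (1.645 + 1.282)² · (0.72·0.28 + 0.53·0.47) / (0.19)²
  = (2.927)² · (0.2016 + 0.2491) / 0.0361
  = 8.5673 · 0.4507 / 0.0361
  = 106.96
Adjust for 59% response: 106.96 / 0.59 = 181.29.
Round up → n = 182 per group.

n = 182 per group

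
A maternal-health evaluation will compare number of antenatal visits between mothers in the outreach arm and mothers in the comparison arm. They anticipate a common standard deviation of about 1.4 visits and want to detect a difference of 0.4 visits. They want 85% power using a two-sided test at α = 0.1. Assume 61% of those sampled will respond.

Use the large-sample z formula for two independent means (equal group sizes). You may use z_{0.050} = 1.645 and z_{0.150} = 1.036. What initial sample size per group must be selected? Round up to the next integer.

n = 289 per group

n = (z_{α/2} + z_β)² · (σ₁² + σ₂²) / δ²
  = (1.645 + 1.036)² · (2·1.4² = 3.92) / 0.4²
  = 7.1878 · 3.92 / 0.16
  = 176.10
Adjust for 61% response: 176.10 / 0.61 = 288.69.
Round up → n = 289 per group.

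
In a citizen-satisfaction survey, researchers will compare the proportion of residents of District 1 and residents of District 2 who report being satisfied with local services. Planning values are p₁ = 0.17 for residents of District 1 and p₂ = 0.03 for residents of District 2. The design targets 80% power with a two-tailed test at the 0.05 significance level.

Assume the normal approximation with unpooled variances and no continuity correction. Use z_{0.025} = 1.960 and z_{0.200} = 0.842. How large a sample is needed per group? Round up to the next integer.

n = 69 per group

n = (z_{α/2} + z_β)² · [p₁(1−p₁) + p₂(1−p₂)] / (p₁ − p₂)²
  = (1.960 + 0.842)² · (0.17·0.83 + 0.03·0.97) / (0.14)²
  = (2.802)² · (0.1411 + 0.0291) / 0.0196
  = 7.8512 · 0.1702 / 0.0196
  = 68.18
Round up → n = 69 per group.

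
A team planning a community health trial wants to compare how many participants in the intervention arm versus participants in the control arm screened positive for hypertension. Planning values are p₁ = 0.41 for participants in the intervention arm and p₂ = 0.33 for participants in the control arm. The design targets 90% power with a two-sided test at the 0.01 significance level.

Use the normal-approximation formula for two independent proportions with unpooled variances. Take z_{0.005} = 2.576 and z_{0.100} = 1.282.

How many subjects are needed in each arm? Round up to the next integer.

n = 1077 per group

n = (z_{α/2} + z_β)² · [p₁(1−p₁) + p₂(1−p₂)] / (p₁ − p₂)²
  = (2.576 + 1.282)² · (0.41·0.59 + 0.33·0.67) / (0.08)²
  = (3.858)² · (0.2419 + 0.2211) / 0.0064
  = 14.8842 · 0.4630 / 0.0064
  = 1076.78
Round up → n = 1077 per group.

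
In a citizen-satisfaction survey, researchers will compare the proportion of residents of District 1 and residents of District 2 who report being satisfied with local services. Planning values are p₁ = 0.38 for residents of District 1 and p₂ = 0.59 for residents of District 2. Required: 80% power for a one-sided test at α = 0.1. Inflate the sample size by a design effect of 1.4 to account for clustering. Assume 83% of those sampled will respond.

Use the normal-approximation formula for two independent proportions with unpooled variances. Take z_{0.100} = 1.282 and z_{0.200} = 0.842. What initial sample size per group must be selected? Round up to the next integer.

n = (z_α + z_β)² · [p₁(1−p₁) + p₂(1−p₂)] / (p₁ − p₂)²
  = (1.282 + 0.842)² · (0.38·0.62 + 0.59·0.41) / (-0.21)²
  = (2.124)² · (0.2356 + 0.2419) / 0.0441
  = 4.5114 · 0.4775 / 0.0441
  = 48.85
Design effect: 1.4 × 48.85 = 68.39.
Adjust for 83% response: 68.39 / 0.83 = 82.39.
Round up → n = 83 per group.

n = 83 per group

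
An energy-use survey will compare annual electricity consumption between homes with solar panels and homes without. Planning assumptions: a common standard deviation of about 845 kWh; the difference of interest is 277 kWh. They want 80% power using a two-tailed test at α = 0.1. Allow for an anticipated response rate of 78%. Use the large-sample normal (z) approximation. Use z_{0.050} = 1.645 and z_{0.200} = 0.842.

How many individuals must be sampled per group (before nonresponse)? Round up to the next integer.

n = 148 per group

n = (z_{α/2} + z_β)² · (σ₁² + σ₂²) / δ²
  = (1.645 + 0.842)² · (2·845² = 1428050) / 277²
  = 6.1852 · 1428050 / 76729
  = 115.12
Adjust for 78% response: 115.12 / 0.78 = 147.58.
Round up → n = 148 per group.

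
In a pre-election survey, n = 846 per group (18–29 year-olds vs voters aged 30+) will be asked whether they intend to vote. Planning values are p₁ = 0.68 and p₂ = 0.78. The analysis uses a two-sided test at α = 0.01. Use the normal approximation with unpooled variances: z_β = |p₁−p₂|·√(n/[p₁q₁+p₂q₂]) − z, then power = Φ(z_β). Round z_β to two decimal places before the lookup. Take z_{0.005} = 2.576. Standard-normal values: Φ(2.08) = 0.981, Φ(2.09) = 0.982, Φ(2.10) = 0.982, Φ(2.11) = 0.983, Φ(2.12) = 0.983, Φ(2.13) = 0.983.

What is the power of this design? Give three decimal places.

Power ≈ 0.982

z_β = |p₁−p₂|·√(n/[p₁q₁+p₂q₂]) − z_{α/2}
    = 0.10 · √(846/0.3892) − 2.576
    = 0.10 · 46.6228 − 2.576
    = 4.6623 − 2.576 = 2.0863 → 2.09
Power = Φ(2.09) = 0.982.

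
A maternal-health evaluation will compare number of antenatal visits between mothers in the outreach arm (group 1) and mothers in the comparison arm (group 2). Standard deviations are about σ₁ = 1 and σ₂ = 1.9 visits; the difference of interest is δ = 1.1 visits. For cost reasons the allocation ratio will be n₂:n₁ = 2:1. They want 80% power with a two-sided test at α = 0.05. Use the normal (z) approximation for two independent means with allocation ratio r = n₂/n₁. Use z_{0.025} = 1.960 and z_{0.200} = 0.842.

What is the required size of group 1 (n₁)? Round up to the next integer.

n₁ = (z_{α/2} + z_β)² · (σ₁² + σ₂²/r) / δ²
   = (1.960 + 0.842)² · (1² + 1.9²/2) / 1.1²
   = 7.8512 · (1 + 1.805) / 1.21
   = 7.8512 · 2.805 / 1.21
   = 18.20
Round up → n₁ = 19; n₂ = r·n₁ = 2 × 19 = 38.

n₁ = 19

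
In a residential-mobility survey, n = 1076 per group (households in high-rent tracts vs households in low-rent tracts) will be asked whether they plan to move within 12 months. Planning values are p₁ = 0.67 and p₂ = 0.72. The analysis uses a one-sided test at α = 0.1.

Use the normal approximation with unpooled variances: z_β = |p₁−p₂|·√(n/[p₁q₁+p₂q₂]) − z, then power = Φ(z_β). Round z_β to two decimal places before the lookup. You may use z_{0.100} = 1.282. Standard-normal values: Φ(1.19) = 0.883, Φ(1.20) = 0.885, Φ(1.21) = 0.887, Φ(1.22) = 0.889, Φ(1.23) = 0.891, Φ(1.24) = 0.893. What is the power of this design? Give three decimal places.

Power ≈ 0.893

z_β = |p₁−p₂|·√(n/[p₁q₁+p₂q₂]) − z_α
    = 0.05 · √(1076/0.4227) − 1.282
    = 0.05 · 50.4534 − 1.282
    = 2.5227 − 1.282 = 1.2407 → 1.24
Power = Φ(1.24) = 0.893.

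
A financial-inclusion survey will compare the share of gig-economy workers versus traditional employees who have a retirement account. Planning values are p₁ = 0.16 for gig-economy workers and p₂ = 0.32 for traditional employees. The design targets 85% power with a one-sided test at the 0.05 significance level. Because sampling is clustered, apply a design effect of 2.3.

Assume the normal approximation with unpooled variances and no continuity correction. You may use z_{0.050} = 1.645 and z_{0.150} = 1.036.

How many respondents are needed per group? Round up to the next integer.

n = 228 per group

n = (z_α + z_β)² · [p₁(1−p₁) + p₂(1−p₂)] / (p₁ − p₂)²
  = (1.645 + 1.036)² · (0.16·0.84 + 0.32·0.68) / (-0.16)²
  = (2.681)² · (0.1344 + 0.2176) / 0.0256
  = 7.1878 · 0.3520 / 0.0256
  = 98.83
Design effect: 2.3 × 98.83 = 227.31.
Round up → n = 228 per group.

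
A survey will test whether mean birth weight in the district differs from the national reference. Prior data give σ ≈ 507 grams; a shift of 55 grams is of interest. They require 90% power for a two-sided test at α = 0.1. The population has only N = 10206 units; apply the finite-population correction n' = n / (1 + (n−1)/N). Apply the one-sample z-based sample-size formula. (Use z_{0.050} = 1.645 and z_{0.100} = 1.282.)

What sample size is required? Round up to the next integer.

n = 680

n = (z_{α/2} + z_β)² · σ² / δ²
  = (1.645 + 1.282)² · 507² / 55²
  = 8.5673 · 257049 / 3025
  = 728.01
Finite-population correction (N = 10206): 728.01 / (1 + (728.01 − 1)/10206) = 679.60.
Round up → n = 680.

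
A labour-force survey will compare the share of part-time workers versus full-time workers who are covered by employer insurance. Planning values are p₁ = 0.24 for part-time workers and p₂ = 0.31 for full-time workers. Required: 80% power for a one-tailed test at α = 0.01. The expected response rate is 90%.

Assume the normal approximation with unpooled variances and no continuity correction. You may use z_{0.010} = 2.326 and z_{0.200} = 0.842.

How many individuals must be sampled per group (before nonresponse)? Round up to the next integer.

n = (z_α + z_β)² · [p₁(1−p₁) + p₂(1−p₂)] / (p₁ − p₂)²
  = (2.326 + 0.842)² · (0.24·0.76 + 0.31·0.69) / (-0.07)²
  = (3.168)² · (0.1824 + 0.2139) / 0.0049
  = 10.0362 · 0.3963 / 0.0049
  = 811.71
Adjust for 90% response: 811.71 / 0.90 = 901.89.
Round up → n = 902 per group.

n = 902 per group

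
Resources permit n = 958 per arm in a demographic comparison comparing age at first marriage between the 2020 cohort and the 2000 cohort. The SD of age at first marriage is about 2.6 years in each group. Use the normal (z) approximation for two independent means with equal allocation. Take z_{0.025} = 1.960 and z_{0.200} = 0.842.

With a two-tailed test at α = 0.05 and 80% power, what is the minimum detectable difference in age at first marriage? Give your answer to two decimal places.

Minimum detectable difference ≈ 0.33 years

δ = (z_{α/2} + z_β) · √((σ₁²+σ₂²)/n)
  = (1.960 + 0.842) · √(13.52/958)
  = 2.802 · √0.01411
  = 2.802 · 0.1188
  = 0.3329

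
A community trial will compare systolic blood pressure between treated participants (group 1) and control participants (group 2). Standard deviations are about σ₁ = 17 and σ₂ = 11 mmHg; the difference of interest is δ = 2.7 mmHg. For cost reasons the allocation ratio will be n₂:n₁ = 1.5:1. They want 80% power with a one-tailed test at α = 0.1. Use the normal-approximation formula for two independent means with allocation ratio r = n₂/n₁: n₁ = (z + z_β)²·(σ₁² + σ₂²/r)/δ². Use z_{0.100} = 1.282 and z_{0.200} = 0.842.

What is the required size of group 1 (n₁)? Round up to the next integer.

n₁ = 229

n₁ = (z_α + z_β)² · (σ₁² + σ₂²/r) / δ²
   = (1.282 + 0.842)² · (17² + 11²/1.5) / 2.7²
   = 4.5114 · (289 + 80.6667) / 7.29
   = 4.5114 · 369.6667 / 7.29
   = 228.77
Round up → n₁ = 229; n₂ = r·n₁ = 1.5 × 229 = 344.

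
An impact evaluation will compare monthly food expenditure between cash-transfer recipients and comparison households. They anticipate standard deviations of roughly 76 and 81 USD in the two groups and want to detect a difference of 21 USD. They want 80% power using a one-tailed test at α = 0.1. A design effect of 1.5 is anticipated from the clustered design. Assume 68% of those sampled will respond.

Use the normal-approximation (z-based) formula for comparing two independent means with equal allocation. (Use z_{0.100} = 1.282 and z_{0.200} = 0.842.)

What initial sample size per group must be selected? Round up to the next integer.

n = 279 per group

n = (z_α + z_β)² · (σ₁² + σ₂²) / δ²
  = (1.282 + 0.842)² · (76² + 81² = 12337) / 21²
  = 4.5114 · 12337 / 441
  = 126.21
Design effect: 1.5 × 126.21 = 189.31.
Adjust for 68% response: 189.31 / 0.68 = 278.40.
Round up → n = 279 per group.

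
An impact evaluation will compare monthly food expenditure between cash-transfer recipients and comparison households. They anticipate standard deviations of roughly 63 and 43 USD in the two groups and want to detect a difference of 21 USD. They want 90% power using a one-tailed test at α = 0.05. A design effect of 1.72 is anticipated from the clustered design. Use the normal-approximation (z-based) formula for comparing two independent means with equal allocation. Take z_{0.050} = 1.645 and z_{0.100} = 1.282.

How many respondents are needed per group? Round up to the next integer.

n = (z_α + z_β)² · (σ₁² + σ₂²) / δ²
  = (1.645 + 1.282)² · (63² + 43² = 5818) / 21²
  = 8.5673 · 5818 / 441
  = 113.03
Design effect: 1.72 × 113.03 = 194.41.
Round up → n = 195 per group.

n = 195 per group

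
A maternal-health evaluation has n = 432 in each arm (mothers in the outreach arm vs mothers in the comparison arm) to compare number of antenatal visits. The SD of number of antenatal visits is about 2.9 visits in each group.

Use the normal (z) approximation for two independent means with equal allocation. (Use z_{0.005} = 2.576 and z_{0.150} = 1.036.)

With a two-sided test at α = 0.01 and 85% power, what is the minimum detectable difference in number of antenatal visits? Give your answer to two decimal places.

δ = (z_{α/2} + z_β) · √((σ₁²+σ₂²)/n)
  = (2.576 + 1.036) · √(16.82/432)
  = 3.612 · √0.03894
  = 3.612 · 0.1973
  = 0.7127

Minimum detectable difference ≈ 0.71 visits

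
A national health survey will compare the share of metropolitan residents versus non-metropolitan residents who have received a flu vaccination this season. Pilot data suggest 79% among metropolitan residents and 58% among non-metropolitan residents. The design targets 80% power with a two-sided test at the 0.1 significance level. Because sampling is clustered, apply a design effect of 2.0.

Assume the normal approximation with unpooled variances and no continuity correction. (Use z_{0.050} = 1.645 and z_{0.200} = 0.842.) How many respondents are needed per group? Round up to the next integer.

n = 115 per group

n = (z_{α/2} + z_β)² · [p₁(1−p₁) + p₂(1−p₂)] / (p₁ − p₂)²
  = (1.645 + 0.842)² · (0.79·0.21 + 0.58·0.42) / (0.21)²
  = (2.487)² · (0.1659 + 0.2436) / 0.0441
  = 6.1852 · 0.4095 / 0.0441
  = 57.43
Design effect: 2.0 × 57.43 = 114.87.
Round up → n = 115 per group.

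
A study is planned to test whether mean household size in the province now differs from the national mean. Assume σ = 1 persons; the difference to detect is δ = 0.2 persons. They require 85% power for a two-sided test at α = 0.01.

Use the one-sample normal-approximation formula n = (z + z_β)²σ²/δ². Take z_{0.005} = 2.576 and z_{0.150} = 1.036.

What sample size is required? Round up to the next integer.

n = (z_{α/2} + z_β)² · σ² / δ²
  = (2.576 + 1.036)² · 1² / 0.2²
  = 13.0465 · 1 / 0.04
  = 326.16
Round up → n = 327.

n = 327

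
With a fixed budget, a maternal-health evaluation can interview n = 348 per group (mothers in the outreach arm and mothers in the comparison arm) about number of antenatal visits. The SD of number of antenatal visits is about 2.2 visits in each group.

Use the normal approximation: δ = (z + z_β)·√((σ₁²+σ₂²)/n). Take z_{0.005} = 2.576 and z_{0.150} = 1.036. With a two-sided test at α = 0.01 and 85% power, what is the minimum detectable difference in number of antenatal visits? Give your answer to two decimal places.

Minimum detectable difference ≈ 0.60 visits

δ = (z_{α/2} + z_β) · √((σ₁²+σ₂²)/n)
  = (2.576 + 1.036) · √(9.68/348)
  = 3.612 · √0.02782
  = 3.612 · 0.1668
  = 0.6024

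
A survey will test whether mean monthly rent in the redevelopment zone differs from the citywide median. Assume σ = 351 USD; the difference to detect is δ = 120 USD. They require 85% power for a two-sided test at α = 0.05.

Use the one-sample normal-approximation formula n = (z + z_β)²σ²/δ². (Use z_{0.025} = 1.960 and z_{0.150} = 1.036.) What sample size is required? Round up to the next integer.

n = 77

n = (z_{α/2} + z_β)² · σ² / δ²
  = (1.960 + 1.036)² · 351² / 120²
  = 8.9760 · 123201 / 14400
  = 76.80
Round up → n = 77.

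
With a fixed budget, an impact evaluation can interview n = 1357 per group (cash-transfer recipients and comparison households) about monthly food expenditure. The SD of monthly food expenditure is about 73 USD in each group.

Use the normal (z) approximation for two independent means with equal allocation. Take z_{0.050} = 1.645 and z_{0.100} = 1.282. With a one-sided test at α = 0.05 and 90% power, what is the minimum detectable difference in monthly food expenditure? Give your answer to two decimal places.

Minimum detectable difference ≈ 8.20 USD

δ = (z_α + z_β) · √((σ₁²+σ₂²)/n)
  = (1.645 + 1.282) · √(10658/1357)
  = 2.927 · √7.8541
  = 2.927 · 2.8025
  = 8.2030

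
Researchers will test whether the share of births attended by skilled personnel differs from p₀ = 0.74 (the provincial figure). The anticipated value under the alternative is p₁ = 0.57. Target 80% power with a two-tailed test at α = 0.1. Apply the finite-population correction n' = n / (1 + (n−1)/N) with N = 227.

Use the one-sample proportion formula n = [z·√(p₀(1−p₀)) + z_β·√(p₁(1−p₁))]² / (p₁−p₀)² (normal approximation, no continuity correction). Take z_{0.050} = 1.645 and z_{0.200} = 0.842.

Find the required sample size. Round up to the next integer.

n = [z_{α/2}·√(p₀q₀) + z_β·√(p₁q₁)]² / (p₁ − p₀)²
  = [1.645·√(0.74·0.26) + 0.842·√(0.57·0.43)]² / (-0.17)²
  = [1.645·0.4386 + 0.842·0.4951]² / 0.0289
  = [1.1384]² / 0.0289
  = 44.84
Finite-population correction (N = 227): 44.84 / (1 + (44.84 − 1)/227) = 37.58.
Round up → n = 38.

n = 38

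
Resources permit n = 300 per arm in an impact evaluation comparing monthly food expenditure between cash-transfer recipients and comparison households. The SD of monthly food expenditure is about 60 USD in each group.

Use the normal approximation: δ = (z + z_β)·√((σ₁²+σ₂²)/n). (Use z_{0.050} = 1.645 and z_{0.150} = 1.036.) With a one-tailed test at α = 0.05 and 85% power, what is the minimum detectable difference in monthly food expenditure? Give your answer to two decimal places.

Minimum detectable difference ≈ 13.13 USD

δ = (z_α + z_β) · √((σ₁²+σ₂²)/n)
  = (1.645 + 1.036) · √(7200/300)
  = 2.681 · √24
  = 2.681 · 4.8990
  = 13.1342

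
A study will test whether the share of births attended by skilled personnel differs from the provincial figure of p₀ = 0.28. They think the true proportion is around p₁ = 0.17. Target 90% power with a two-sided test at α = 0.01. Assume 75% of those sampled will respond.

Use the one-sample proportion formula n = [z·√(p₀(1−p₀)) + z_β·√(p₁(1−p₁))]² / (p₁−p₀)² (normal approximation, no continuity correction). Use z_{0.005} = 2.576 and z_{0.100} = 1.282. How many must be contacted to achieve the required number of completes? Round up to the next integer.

n = [z_{α/2}·√(p₀q₀) + z_β·√(p₁q₁)]² / (p₁ − p₀)²
  = [2.576·√(0.28·0.72) + 1.282·√(0.17·0.83)]² / (-0.11)²
  = [2.576·0.4490 + 1.282·0.3756]² / 0.0121
  = [1.6382]² / 0.0121
  = 221.79
Adjust for 75% response: 221.79 / 0.75 = 295.72.
Round up → n = 296.

n = 296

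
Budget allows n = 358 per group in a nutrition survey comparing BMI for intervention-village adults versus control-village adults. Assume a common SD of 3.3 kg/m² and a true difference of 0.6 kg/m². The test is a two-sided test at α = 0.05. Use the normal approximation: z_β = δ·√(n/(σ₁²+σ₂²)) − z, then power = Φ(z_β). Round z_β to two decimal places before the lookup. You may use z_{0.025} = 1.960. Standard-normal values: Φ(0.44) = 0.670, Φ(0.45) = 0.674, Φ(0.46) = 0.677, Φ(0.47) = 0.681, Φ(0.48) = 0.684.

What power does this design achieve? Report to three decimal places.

z_β = δ·√(n/(σ₁²+σ₂²)) − z_{α/2}
    = 0.6 · √(358/21.78) − 1.960
    = 0.6 · 4.05427 − 1.960
    = 2.4326 − 1.960 = 0.4726 → 0.47
Power = Φ(0.47) = 0.681.

Power ≈ 0.681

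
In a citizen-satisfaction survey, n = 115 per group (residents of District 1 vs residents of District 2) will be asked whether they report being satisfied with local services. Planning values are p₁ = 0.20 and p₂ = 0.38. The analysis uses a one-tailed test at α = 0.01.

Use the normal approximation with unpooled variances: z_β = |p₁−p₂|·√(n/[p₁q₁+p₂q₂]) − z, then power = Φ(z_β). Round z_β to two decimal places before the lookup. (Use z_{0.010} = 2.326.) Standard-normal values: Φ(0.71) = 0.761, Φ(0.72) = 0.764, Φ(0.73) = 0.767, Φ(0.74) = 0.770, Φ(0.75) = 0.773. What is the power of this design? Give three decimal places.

Power ≈ 0.770

z_β = |p₁−p₂|·√(n/[p₁q₁+p₂q₂]) − z_α
    = 0.18 · √(115/0.3956) − 2.326
    = 0.18 · 17.0499 − 2.326
    = 3.0690 − 2.326 = 0.7430 → 0.74
Power = Φ(0.74) = 0.770.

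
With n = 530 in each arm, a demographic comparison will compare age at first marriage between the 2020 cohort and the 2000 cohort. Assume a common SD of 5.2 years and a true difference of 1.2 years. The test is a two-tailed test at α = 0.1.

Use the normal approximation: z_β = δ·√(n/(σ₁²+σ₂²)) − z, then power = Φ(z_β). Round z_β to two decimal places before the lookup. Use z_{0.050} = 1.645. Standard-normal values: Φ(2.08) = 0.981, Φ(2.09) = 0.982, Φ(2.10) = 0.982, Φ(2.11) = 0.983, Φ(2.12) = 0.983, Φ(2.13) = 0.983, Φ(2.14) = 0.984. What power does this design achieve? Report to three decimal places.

z_β = δ·√(n/(σ₁²+σ₂²)) − z_{α/2}
    = 1.2 · √(530/54.08) − 1.645
    = 1.2 · 3.13054 − 1.645
    = 3.7567 − 1.645 = 2.1117 → 2.11
Power = Φ(2.11) = 0.983.

Power ≈ 0.983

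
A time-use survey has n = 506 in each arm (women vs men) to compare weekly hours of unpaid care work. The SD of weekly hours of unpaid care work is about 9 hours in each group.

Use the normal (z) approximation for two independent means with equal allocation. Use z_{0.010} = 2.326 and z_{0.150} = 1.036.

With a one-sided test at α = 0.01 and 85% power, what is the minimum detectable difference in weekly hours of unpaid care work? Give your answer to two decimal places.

δ = (z_α + z_β) · √((σ₁²+σ₂²)/n)
  = (2.326 + 1.036) · √(162/506)
  = 3.362 · √0.32016
  = 3.362 · 0.5658
  = 1.9023

Minimum detectable difference ≈ 1.90 hours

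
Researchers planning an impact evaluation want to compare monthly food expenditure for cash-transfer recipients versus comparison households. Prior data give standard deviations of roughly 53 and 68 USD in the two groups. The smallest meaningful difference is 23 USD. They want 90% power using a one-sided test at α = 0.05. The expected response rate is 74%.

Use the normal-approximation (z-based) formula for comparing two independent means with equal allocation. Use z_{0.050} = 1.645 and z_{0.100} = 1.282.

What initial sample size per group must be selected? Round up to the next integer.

n = 163 per group

n = (z_α + z_β)² · (σ₁² + σ₂²) / δ²
  = (1.645 + 1.282)² · (53² + 68² = 7433) / 23²
  = 8.5673 · 7433 / 529
  = 120.38
Adjust for 74% response: 120.38 / 0.74 = 162.68.
Round up → n = 163 per group.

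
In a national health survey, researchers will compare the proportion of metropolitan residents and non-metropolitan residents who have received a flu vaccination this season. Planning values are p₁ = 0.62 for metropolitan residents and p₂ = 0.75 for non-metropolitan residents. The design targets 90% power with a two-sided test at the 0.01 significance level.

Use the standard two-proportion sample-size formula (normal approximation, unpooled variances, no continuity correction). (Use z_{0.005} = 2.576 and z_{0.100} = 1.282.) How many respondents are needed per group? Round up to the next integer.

n = (z_{α/2} + z_β)² · [p₁(1−p₁) + p₂(1−p₂)] / (p₁ − p₂)²
  = (2.576 + 1.282)² · (0.62·0.38 + 0.75·0.25) / (-0.13)²
  = (3.858)² · (0.2356 + 0.1875) / 0.0169
  = 14.8842 · 0.4231 / 0.0169
  = 372.63
Round up → n = 373 per group.

n = 373 per group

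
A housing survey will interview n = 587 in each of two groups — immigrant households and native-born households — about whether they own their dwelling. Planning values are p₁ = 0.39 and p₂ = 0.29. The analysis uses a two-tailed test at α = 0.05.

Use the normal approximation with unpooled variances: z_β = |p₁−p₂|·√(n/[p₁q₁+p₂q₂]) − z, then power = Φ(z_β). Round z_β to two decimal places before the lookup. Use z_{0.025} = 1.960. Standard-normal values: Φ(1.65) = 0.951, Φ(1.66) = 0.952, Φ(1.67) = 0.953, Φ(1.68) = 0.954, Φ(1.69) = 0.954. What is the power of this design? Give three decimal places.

z_β = |p₁−p₂|·√(n/[p₁q₁+p₂q₂]) − z_{α/2}
    = 0.10 · √(587/0.4438) − 1.960
    = 0.10 · 36.3685 − 1.960
    = 3.6369 − 1.960 = 1.6769 → 1.68
Power = Φ(1.68) = 0.954.

Power ≈ 0.954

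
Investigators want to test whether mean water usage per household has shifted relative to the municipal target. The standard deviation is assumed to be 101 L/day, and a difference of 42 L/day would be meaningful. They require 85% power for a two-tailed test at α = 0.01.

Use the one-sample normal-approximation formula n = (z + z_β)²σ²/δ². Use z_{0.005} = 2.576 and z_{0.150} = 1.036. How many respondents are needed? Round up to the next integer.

n = (z_{α/2} + z_β)² · σ² / δ²
  = (2.576 + 1.036)² · 101² / 42²
  = 13.0465 · 10201 / 1764
  = 75.45
Round up → n = 76.

n = 76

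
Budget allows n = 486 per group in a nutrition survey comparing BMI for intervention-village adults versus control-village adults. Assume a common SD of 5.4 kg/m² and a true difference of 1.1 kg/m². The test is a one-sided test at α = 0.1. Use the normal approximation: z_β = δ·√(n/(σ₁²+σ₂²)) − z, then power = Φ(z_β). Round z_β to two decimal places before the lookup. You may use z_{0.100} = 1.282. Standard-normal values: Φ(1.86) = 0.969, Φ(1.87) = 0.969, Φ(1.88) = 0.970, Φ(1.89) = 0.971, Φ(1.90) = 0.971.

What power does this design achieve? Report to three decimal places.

Power ≈ 0.971

z_β = δ·√(n/(σ₁²+σ₂²)) − z_α
    = 1.1 · √(486/58.32) − 1.282
    = 1.1 · 2.88675 − 1.282
    = 3.1754 − 1.282 = 1.8934 → 1.89
Power = Φ(1.89) = 0.971.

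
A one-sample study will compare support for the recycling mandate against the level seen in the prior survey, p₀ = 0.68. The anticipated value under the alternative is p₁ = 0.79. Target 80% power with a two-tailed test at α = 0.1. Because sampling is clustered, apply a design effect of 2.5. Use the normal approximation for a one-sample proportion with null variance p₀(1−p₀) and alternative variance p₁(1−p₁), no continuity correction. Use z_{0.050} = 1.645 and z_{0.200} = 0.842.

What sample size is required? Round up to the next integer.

n = 255

n = [z_{α/2}·√(p₀q₀) + z_β·√(p₁q₁)]² / (p₁ − p₀)²
  = [1.645·√(0.68·0.32) + 0.842·√(0.79·0.21)]² / (0.11)²
  = [1.645·0.4665 + 0.842·0.4073]² / 0.0121
  = [1.1103]² / 0.0121
  = 101.88
Design effect: 2.5 × 101.88 = 254.71.
Round up → n = 255.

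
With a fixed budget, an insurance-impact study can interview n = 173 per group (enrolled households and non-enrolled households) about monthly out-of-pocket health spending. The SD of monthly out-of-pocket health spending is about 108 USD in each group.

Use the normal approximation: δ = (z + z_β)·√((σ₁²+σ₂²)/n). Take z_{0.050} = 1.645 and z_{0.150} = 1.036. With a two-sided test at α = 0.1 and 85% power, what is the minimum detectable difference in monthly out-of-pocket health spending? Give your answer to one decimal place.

Minimum detectable difference ≈ 31.1 USD

δ = (z_{α/2} + z_β) · √((σ₁²+σ₂²)/n)
  = (1.645 + 1.036) · √(23328/173)
  = 2.681 · √134.8439
  = 2.681 · 11.6122
  = 31.1324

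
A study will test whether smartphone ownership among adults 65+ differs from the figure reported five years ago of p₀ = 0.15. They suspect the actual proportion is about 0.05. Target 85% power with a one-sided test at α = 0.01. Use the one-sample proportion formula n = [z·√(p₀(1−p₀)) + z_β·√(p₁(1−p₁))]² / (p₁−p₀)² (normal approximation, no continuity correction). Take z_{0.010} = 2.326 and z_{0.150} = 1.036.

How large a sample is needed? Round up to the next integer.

n = [z_α·√(p₀q₀) + z_β·√(p₁q₁)]² / (p₁ − p₀)²
  = [2.326·√(0.15·0.85) + 1.036·√(0.05·0.95)]² / (-0.10)²
  = [2.326·0.3571 + 1.036·0.2179]² / 0.0100
  = [1.0563]² / 0.0100
  = 111.59
Round up → n = 112.

n = 112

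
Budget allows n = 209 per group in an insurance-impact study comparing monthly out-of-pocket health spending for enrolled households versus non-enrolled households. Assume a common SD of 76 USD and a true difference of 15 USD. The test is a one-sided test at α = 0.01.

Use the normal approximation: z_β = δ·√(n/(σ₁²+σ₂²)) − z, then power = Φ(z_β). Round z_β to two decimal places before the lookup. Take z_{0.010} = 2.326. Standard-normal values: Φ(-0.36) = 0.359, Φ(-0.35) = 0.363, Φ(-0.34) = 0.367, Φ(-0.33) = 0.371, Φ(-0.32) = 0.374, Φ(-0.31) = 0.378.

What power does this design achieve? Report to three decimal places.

z_β = δ·√(n/(σ₁²+σ₂²)) − z_α
    = 15 · √(209/11552) − 2.326
    = 15 · 0.13451 − 2.326
    = 2.0176 − 2.326 = -0.3084 → -0.31
Power = Φ(-0.31) = 0.378.

Power ≈ 0.378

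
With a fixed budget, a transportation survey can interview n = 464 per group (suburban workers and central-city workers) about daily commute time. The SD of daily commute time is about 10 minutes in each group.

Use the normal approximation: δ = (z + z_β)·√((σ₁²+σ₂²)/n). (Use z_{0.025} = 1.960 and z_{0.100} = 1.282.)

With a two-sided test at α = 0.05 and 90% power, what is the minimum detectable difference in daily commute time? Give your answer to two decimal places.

δ = (z_{α/2} + z_β) · √((σ₁²+σ₂²)/n)
  = (1.960 + 1.282) · √(200/464)
  = 3.242 · √0.43103
  = 3.242 · 0.6565
  = 2.1285

Minimum detectable difference ≈ 2.13 minutes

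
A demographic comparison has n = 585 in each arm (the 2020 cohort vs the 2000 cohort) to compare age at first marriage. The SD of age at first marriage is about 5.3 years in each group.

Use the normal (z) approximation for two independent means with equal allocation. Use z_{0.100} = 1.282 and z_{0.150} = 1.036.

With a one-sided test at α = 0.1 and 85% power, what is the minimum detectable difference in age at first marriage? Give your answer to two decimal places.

δ = (z_α + z_β) · √((σ₁²+σ₂²)/n)
  = (1.282 + 1.036) · √(56.18/585)
  = 2.318 · √0.09603
  = 2.318 · 0.3099
  = 0.7183

Minimum detectable difference ≈ 0.72 years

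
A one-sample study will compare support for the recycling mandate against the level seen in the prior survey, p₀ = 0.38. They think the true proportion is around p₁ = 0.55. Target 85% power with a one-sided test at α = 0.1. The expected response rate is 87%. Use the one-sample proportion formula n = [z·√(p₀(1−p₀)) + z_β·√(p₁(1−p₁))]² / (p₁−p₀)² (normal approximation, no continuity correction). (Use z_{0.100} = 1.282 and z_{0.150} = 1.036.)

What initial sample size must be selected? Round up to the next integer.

n = [z_α·√(p₀q₀) + z_β·√(p₁q₁)]² / (p₁ − p₀)²
  = [1.282·√(0.38·0.62) + 1.036·√(0.55·0.45)]² / (0.17)²
  = [1.282·0.4854 + 1.036·0.4975]² / 0.0289
  = [1.1377]² / 0.0289
  = 44.79
Adjust for 87% response: 44.79 / 0.87 = 51.48.
Round up → n = 52.

n = 52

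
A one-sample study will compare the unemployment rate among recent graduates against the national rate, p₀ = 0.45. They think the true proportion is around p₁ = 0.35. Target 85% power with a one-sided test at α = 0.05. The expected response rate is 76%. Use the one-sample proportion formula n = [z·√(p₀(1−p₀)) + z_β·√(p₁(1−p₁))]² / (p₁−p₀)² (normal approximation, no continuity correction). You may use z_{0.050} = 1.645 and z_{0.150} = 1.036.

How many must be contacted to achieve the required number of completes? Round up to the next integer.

n = [z_α·√(p₀q₀) + z_β·√(p₁q₁)]² / (p₁ − p₀)²
  = [1.645·√(0.45·0.55) + 1.036·√(0.35·0.65)]² / (-0.10)²
  = [1.645·0.4975 + 1.036·0.4770]² / 0.0100
  = [1.3125]² / 0.0100
  = 172.27
Adjust for 76% response: 172.27 / 0.76 = 226.67.
Round up → n = 227.

n = 227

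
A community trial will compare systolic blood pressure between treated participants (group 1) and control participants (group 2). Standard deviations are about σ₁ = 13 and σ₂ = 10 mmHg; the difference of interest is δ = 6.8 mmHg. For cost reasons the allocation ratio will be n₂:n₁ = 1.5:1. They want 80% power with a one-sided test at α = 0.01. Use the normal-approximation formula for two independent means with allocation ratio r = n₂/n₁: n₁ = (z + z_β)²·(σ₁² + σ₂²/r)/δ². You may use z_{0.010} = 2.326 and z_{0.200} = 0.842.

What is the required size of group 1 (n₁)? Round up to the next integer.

n₁ = (z_α + z_β)² · (σ₁² + σ₂²/r) / δ²
   = (2.326 + 0.842)² · (13² + 10²/1.5) / 6.8²
   = 10.0362 · (169 + 66.6667) / 46.24
   = 10.0362 · 235.6667 / 46.24
   = 51.15
Round up → n₁ = 52; n₂ = r·n₁ = 1.5 × 52 = 78.

n₁ = 52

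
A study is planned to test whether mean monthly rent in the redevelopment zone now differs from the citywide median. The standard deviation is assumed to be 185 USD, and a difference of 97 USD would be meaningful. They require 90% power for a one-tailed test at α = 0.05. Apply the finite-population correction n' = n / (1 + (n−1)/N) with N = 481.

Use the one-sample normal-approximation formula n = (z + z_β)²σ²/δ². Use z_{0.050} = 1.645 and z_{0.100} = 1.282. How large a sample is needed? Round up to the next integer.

n = (z_α + z_β)² · σ² / δ²
  = (1.645 + 1.282)² · 185² / 97²
  = 8.5673 · 34225 / 9409
  = 31.16
Finite-population correction (N = 481): 31.16 / (1 + (31.16 − 1)/481) = 29.32.
Round up → n = 30.

n = 30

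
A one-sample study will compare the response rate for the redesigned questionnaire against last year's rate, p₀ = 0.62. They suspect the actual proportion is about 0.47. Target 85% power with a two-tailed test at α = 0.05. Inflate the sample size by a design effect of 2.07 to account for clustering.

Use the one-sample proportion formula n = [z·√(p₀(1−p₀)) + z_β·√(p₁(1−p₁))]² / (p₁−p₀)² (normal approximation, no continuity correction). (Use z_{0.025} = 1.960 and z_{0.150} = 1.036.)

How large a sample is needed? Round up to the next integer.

n = 199

n = [z_{α/2}·√(p₀q₀) + z_β·√(p₁q₁)]² / (p₁ − p₀)²
  = [1.960·√(0.62·0.38) + 1.036·√(0.47·0.53)]² / (-0.15)²
  = [1.960·0.4854 + 1.036·0.4991]² / 0.0225
  = [1.4684]² / 0.0225
  = 95.83
Design effect: 2.07 × 95.83 = 198.38.
Round up → n = 199.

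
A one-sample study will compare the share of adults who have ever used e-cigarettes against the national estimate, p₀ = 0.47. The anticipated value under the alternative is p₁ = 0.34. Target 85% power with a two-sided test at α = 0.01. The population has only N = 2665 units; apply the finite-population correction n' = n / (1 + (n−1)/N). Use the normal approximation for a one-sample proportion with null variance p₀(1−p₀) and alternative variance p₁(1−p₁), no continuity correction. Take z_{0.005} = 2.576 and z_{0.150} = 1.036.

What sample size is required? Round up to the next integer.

n = 175

n = [z_{α/2}·√(p₀q₀) + z_β·√(p₁q₁)]² / (p₁ − p₀)²
  = [2.576·√(0.47·0.53) + 1.036·√(0.34·0.66)]² / (-0.13)²
  = [2.576·0.4991 + 1.036·0.4737]² / 0.0169
  = [1.7764]² / 0.0169
  = 186.73
Finite-population correction (N = 2665): 186.73 / (1 + (186.73 − 1)/2665) = 174.56.
Round up → n = 175.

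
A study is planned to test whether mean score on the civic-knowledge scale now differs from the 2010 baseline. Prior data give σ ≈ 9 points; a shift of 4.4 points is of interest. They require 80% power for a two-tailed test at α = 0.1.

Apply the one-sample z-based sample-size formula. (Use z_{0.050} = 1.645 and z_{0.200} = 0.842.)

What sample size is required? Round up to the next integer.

n = 26

n = (z_{α/2} + z_β)² · σ² / δ²
  = (1.645 + 0.842)² · 9² / 4.4²
  = 6.1852 · 81 / 19.36
  = 25.88
Round up → n = 26.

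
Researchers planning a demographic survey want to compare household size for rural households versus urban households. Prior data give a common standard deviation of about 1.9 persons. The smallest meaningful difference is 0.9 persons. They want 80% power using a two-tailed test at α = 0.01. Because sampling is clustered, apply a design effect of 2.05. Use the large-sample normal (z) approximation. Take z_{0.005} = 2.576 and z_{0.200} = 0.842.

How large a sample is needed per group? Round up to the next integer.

n = 214 per group

n = (z_{α/2} + z_β)² · (σ₁² + σ₂²) / δ²
  = (2.576 + 0.842)² · (2·1.9² = 7.22) / 0.9²
  = 11.6827 · 7.22 / 0.81
  = 104.13
Design effect: 2.05 × 104.13 = 213.48.
Round up → n = 214 per group.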